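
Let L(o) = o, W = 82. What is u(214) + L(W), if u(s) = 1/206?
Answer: 16893/206 ≈ 82.005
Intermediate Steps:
u(s) = 1/206
u(214) + L(W) = 1/206 + 82 = 16893/206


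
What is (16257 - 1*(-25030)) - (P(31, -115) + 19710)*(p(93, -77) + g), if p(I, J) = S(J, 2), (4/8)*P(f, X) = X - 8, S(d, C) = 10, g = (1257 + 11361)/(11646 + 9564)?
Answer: -583035647/3535 ≈ -1.6493e+5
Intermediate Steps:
g = 2103/3535 (g = 12618/21210 = 12618*(1/21210) = 2103/3535 ≈ 0.59491)
P(f, X) = -16 + 2*X (P(f, X) = 2*(X - 8) = 2*(-8 + X) = -16 + 2*X)
p(I, J) = 10
(16257 - 1*(-25030)) - (P(31, -115) + 19710)*(p(93, -77) + g) = (16257 - 1*(-25030)) - ((-16 + 2*(-115)) + 19710)*(10 + 2103/3535) = (16257 + 25030) - ((-16 - 230) + 19710)*37453/3535 = 41287 - (-246 + 19710)*37453/3535 = 41287 - 19464*37453/3535 = 41287 - 1*728985192/3535 = 41287 - 728985192/3535 = -583035647/3535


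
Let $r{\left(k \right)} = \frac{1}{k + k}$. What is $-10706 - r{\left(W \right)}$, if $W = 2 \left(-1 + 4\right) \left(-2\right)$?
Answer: $- \frac{256943}{24} \approx -10706.0$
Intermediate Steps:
$W = -12$ ($W = 2 \cdot 3 \left(-2\right) = 6 \left(-2\right) = -12$)
$r{\left(k \right)} = \frac{1}{2 k}$
$-10706 - r{\left(W \right)} = -10706 - \frac{1}{2 \left(-12\right)} = -10706 - \frac{1}{2} \left(- \frac{1}{12}\right) = -10706 - - \frac{1}{24} = -10706 + \frac{1}{24} = - \frac{256943}{24}$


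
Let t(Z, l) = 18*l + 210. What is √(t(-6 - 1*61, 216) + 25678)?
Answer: 4*√1861 ≈ 172.56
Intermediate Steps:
t(Z, l) = 210 + 18*l
√(t(-6 - 1*61, 216) + 25678) = √((210 + 18*216) + 25678) = √((210 + 3888) + 25678) = √(4098 + 25678) = √29776 = 4*√1861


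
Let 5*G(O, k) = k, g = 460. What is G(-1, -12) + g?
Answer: 2288/5 ≈ 457.60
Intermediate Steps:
G(O, k) = k/5
G(-1, -12) + g = (1/5)*(-12) + 460 = -12/5 + 460 = 2288/5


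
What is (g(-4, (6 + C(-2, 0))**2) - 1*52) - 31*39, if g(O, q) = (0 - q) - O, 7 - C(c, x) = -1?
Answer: -1453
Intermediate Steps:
C(c, x) = 8 (C(c, x) = 7 - 1*(-1) = 7 + 1 = 8)
g(O, q) = -O - q (g(O, q) = -q - O = -O - q)
(g(-4, (6 + C(-2, 0))**2) - 1*52) - 31*39 = ((-1*(-4) - (6 + 8)**2) - 1*52) - 31*39 = ((4 - 1*14**2) - 52) - 1209 = ((4 - 1*196) - 52) - 1209 = ((4 - 196) - 52) - 1209 = (-192 - 52) - 1209 = -244 - 1209 = -1453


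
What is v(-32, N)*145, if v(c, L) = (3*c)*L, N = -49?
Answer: 682080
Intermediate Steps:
v(c, L) = 3*L*c
v(-32, N)*145 = (3*(-49)*(-32))*145 = 4704*145 = 682080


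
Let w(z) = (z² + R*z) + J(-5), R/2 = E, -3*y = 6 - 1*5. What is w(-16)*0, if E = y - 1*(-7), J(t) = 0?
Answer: 0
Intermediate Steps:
y = -⅓ (y = -(6 - 1*5)/3 = -(6 - 5)/3 = -⅓*1 = -⅓ ≈ -0.33333)
E = 20/3 (E = -⅓ - 1*(-7) = -⅓ + 7 = 20/3 ≈ 6.6667)
R = 40/3 (R = 2*(20/3) = 40/3 ≈ 13.333)
w(z) = z² + 40*z/3 (w(z) = (z² + 40*z/3) + 0 = z² + 40*z/3)
w(-16)*0 = ((⅓)*(-16)*(40 + 3*(-16)))*0 = ((⅓)*(-16)*(40 - 48))*0 = ((⅓)*(-16)*(-8))*0 = (128/3)*0 = 0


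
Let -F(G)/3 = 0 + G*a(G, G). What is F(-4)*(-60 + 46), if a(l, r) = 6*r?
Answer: 4032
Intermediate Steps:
F(G) = -18*G² (F(G) = -3*(0 + G*(6*G)) = -3*(0 + 6*G²) = -18*G²)
F(-4)*(-60 + 46) = (-18*(-4)²)*(-60 + 46) = -18*16*(-14) = -288*(-14) = 4032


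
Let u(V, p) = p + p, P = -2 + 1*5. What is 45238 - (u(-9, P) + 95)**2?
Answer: 35037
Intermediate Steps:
P = 3 (P = -2 + 5 = 3)
u(V, p) = 2*p
45238 - (u(-9, P) + 95)**2 = 45238 - (2*3 + 95)**2 = 45238 - (6 + 95)**2 = 45238 - 1*101**2 = 45238 - 1*10201 = 45238 - 10201 = 35037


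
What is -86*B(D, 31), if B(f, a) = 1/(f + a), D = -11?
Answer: -43/10 ≈ -4.3000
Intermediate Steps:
B(f, a) = 1/(a + f)
-86*B(D, 31) = -86/(31 - 11) = -86/20 = -86*1/20 = -43/10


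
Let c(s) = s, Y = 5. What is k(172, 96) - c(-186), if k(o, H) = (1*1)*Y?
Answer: 191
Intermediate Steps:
k(o, H) = 5 (k(o, H) = (1*1)*5 = 1*5 = 5)
k(172, 96) - c(-186) = 5 - 1*(-186) = 5 + 186 = 191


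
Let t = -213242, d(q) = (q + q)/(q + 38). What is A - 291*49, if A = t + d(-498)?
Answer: -26162366/115 ≈ -2.2750e+5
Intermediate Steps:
d(q) = 2*q/(38 + q) (d(q) = (2*q)/(38 + q) = 2*q/(38 + q))
A = -24522581/115 (A = -213242 + 2*(-498)/(38 - 498) = -213242 + 2*(-498)/(-460) = -213242 + 2*(-498)*(-1/460) = -213242 + 249/115 = -24522581/115 ≈ -2.1324e+5)
A - 291*49 = -24522581/115 - 291*49 = -24522581/115 - 1*14259 = -24522581/115 - 14259 = -26162366/115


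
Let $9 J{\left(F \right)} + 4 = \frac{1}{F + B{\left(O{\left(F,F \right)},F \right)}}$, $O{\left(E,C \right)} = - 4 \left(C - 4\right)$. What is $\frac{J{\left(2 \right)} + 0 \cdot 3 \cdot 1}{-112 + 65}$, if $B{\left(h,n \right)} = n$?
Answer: $\frac{5}{564} \approx 0.0088653$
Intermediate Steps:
$O{\left(E,C \right)} = 16 - 4 C$ ($O{\left(E,C \right)} = - 4 \left(-4 + C\right) = 16 - 4 C$)
$J{\left(F \right)} = - \frac{4}{9} + \frac{1}{18 F}$ ($J{\left(F \right)} = - \frac{4}{9} + \frac{1}{9 \left(F + F\right)} = - \frac{4}{9} + \frac{1}{9 \cdot 2 F} = - \frac{4}{9} + \frac{\frac{1}{2} \frac{1}{F}}{9} = - \frac{4}{9} + \frac{1}{18 F}$)
$\frac{J{\left(2 \right)} + 0 \cdot 3 \cdot 1}{-112 + 65} = \frac{\frac{1 - 16}{18 \cdot 2} + 0 \cdot 3 \cdot 1}{-112 + 65} = \frac{\frac{1}{18} \cdot \frac{1}{2} \left(1 - 16\right) + 0 \cdot 1}{-47} = \left(\frac{1}{18} \cdot \frac{1}{2} \left(-15\right) + 0\right) \left(- \frac{1}{47}\right) = \left(- \frac{5}{12} + 0\right) \left(- \frac{1}{47}\right) = \left(- \frac{5}{12}\right) \left(- \frac{1}{47}\right) = \frac{5}{564}$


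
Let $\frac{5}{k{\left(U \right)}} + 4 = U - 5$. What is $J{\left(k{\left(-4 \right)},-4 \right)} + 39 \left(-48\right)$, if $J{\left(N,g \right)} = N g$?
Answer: $- \frac{24316}{13} \approx -1870.5$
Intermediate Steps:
$k{\left(U \right)} = \frac{5}{-9 + U}$ ($k{\left(U \right)} = \frac{5}{-4 + \left(U - 5\right)} = \frac{5}{-4 + \left(-5 + U\right)} = \frac{5}{-9 + U}$)
$J{\left(k{\left(-4 \right)},-4 \right)} + 39 \left(-48\right) = \frac{5}{-9 - 4} \left(-4\right) + 39 \left(-48\right) = \frac{5}{-13} \left(-4\right) - 1872 = 5 \left(- \frac{1}{13}\right) \left(-4\right) - 1872 = \left(- \frac{5}{13}\right) \left(-4\right) - 1872 = \frac{20}{13} - 1872 = - \frac{24316}{13}$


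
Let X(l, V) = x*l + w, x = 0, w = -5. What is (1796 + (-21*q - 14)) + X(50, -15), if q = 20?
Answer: 1357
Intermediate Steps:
X(l, V) = -5 (X(l, V) = 0*l - 5 = 0 - 5 = -5)
(1796 + (-21*q - 14)) + X(50, -15) = (1796 + (-21*20 - 14)) - 5 = (1796 + (-420 - 14)) - 5 = (1796 - 434) - 5 = 1362 - 5 = 1357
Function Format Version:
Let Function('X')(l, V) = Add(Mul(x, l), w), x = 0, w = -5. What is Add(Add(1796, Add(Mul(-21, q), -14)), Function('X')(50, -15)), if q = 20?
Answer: 1357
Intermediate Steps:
Function('X')(l, V) = -5 (Function('X')(l, V) = Add(Mul(0, l), -5) = Add(0, -5) = -5)
Add(Add(1796, Add(Mul(-21, q), -14)), Function('X')(50, -15)) = Add(Add(1796, Add(Mul(-21, 20), -14)), -5) = Add(Add(1796, Add(-420, -14)), -5) = Add(Add(1796, -434), -5) = Add(1362, -5) = 1357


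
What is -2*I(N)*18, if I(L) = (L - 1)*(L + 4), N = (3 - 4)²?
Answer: 0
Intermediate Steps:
N = 1 (N = (-1)² = 1)
I(L) = (-1 + L)*(4 + L)
-2*I(N)*18 = -2*(-4 + 1² + 3*1)*18 = -2*(-4 + 1 + 3)*18 = -2*0*18 = 0*18 = 0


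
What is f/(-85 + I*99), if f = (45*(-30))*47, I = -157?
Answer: 31725/7814 ≈ 4.0600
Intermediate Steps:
f = -63450 (f = -1350*47 = -63450)
f/(-85 + I*99) = -63450/(-85 - 157*99) = -63450/(-85 - 15543) = -63450/(-15628) = -63450*(-1/15628) = 31725/7814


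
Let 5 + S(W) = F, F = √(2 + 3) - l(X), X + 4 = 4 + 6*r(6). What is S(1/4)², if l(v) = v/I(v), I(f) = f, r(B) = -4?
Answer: (6 - √5)² ≈ 14.167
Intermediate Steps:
X = -24 (X = -4 + (4 + 6*(-4)) = -4 + (4 - 24) = -4 - 20 = -24)
l(v) = 1 (l(v) = v/v = 1)
F = -1 + √5 (F = √(2 + 3) - 1*1 = √5 - 1 = -1 + √5 ≈ 1.2361)
S(W) = -6 + √5 (S(W) = -5 + (-1 + √5) = -6 + √5)
S(1/4)² = (-6 + √5)²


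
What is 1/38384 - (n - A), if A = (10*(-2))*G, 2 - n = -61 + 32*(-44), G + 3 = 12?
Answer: -63371983/38384 ≈ -1651.0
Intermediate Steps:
G = 9 (G = -3 + 12 = 9)
n = 1471 (n = 2 - (-61 + 32*(-44)) = 2 - (-61 - 1408) = 2 - 1*(-1469) = 2 + 1469 = 1471)
A = -180 (A = (10*(-2))*9 = -20*9 = -180)
1/38384 - (n - A) = 1/38384 - (1471 - 1*(-180)) = 1/38384 - (1471 + 180) = 1/38384 - 1*1651 = 1/38384 - 1651 = -63371983/38384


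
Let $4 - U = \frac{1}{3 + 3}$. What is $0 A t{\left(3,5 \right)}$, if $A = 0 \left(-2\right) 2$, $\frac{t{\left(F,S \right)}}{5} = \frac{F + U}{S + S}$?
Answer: $0$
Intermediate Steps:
$U = \frac{23}{6}$ ($U = 4 - \frac{1}{3 + 3} = 4 - \frac{1}{6} = \frac{23}{6} \approx 3.8333$)
$t{\left(F,S \right)} = \frac{5 \left(\frac{23}{6} + F\right)}{2 S}$ ($t{\left(F,S \right)} = 5 \frac{F + \frac{23}{6}}{S + S} = 5 \frac{\frac{23}{6} + F}{2 S} = \frac{5 \left(\frac{23}{6} + F\right)}{2 S}$)
$A = 0$ ($A = 0 \cdot 2 = 0$)
$0 A t{\left(3,5 \right)} = 0 \cdot 0 \frac{5 \left(23 + 6 \cdot 3\right)}{12 \cdot 5} = 0 \cdot \frac{5}{12} \cdot \frac{1}{5} \left(23 + 18\right) = 0 \cdot \frac{5}{12} \cdot \frac{1}{5} \cdot 41 = 0 \cdot \frac{41}{12} = 0$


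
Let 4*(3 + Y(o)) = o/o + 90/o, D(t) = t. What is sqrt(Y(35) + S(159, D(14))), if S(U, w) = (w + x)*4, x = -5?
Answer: sqrt(6643)/14 ≈ 5.8218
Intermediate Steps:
S(U, w) = -20 + 4*w (S(U, w) = (w - 5)*4 = (-5 + w)*4 = -20 + 4*w)
Y(o) = -11/4 + 45/(2*o) (Y(o) = -3 + (o/o + 90/o)/4 = -3 + (1 + 90/o)/4 = -3 + (1/4 + 45/(2*o)) = -11/4 + 45/(2*o))
sqrt(Y(35) + S(159, D(14))) = sqrt((1/4)*(90 - 11*35)/35 + (-20 + 4*14)) = sqrt((1/4)*(1/35)*(90 - 385) + (-20 + 56)) = sqrt((1/4)*(1/35)*(-295) + 36) = sqrt(-59/28 + 36) = sqrt(949/28) = sqrt(6643)/14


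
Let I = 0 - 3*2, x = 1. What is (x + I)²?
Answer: 25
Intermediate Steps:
I = -6 (I = 0 - 6 = -6)
(x + I)² = (1 - 6)² = (-5)² = 25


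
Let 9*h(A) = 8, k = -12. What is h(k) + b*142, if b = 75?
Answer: 95858/9 ≈ 10651.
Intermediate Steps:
h(A) = 8/9 (h(A) = (⅑)*8 = 8/9)
h(k) + b*142 = 8/9 + 75*142 = 8/9 + 10650 = 95858/9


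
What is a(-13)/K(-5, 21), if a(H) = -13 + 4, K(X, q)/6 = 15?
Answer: -⅒ ≈ -0.10000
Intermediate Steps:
K(X, q) = 90 (K(X, q) = 6*15 = 90)
a(H) = -9
a(-13)/K(-5, 21) = -9/90 = -9*1/90 = -⅒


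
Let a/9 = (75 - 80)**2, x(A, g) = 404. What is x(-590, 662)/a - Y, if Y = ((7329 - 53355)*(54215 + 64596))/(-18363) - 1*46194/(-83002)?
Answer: -17020719017413391/57156214725 ≈ -2.9779e+5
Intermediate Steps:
a = 225 (a = 9*(75 - 80)**2 = 9*(-5)**2 = 9*25 = 225)
Y = 75648096198099/254027621 (Y = -46026*118811*(-1/18363) - 46194*(-1/83002) = -5468395086*(-1/18363) + 23097/41501 = 1822798362/6121 + 23097/41501 = 75648096198099/254027621 ≈ 2.9780e+5)
x(-590, 662)/a - Y = 404/225 - 1*75648096198099/254027621 = 404*(1/225) - 75648096198099/254027621 = 404/225 - 75648096198099/254027621 = -17020719017413391/57156214725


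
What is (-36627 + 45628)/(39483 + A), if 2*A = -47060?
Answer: 9001/15953 ≈ 0.56422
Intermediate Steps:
A = -23530 (A = (½)*(-47060) = -23530)
(-36627 + 45628)/(39483 + A) = (-36627 + 45628)/(39483 - 23530) = 9001/15953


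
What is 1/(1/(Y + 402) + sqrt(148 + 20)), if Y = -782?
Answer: 380/24259199 + 288800*sqrt(42)/24259199 ≈ 0.077167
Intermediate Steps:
1/(1/(Y + 402) + sqrt(148 + 20)) = 1/(1/(-782 + 402) + sqrt(148 + 20)) = 1/(1/(-380) + sqrt(168)) = 1/(-1/380 + 2*sqrt(42))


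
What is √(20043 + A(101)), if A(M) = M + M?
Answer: √20245 ≈ 142.28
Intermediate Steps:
A(M) = 2*M
√(20043 + A(101)) = √(20043 + 2*101) = √(20043 + 202) = √20245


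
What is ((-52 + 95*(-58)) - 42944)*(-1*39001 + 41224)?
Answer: -107828838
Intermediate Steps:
((-52 + 95*(-58)) - 42944)*(-1*39001 + 41224) = ((-52 - 5510) - 42944)*(-39001 + 41224) = (-5562 - 42944)*2223 = -48506*2223 = -107828838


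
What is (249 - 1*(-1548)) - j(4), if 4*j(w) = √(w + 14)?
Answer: 1797 - 3*√2/4 ≈ 1795.9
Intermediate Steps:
j(w) = √(14 + w)/4 (j(w) = √(w + 14)/4 = √(14 + w)/4)
(249 - 1*(-1548)) - j(4) = (249 - 1*(-1548)) - √(14 + 4)/4 = (249 + 1548) - √18/4 = 1797 - 3*√2/4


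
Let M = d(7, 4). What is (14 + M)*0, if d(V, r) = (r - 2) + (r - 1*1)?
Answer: 0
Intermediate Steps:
d(V, r) = -3 + 2*r (d(V, r) = (-2 + r) + (r - 1) = (-2 + r) + (-1 + r) = -3 + 2*r)
M = 5 (M = -3 + 2*4 = -3 + 8 = 5)
(14 + M)*0 = (14 + 5)*0 = 19*0 = 0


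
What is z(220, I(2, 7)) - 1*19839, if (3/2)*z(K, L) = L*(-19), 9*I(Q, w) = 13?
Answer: -536147/27 ≈ -19857.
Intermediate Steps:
I(Q, w) = 13/9 (I(Q, w) = (⅑)*13 = 13/9)
z(K, L) = -38*L/3 (z(K, L) = 2*(L*(-19))/3 = 2*(-19*L)/3 = -38*L/3)
z(220, I(2, 7)) - 1*19839 = -38/3*13/9 - 1*19839 = -494/27 - 19839 = -536147/27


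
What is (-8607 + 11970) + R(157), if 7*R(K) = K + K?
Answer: 23855/7 ≈ 3407.9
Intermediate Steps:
R(K) = 2*K/7 (R(K) = (K + K)/7 = (2*K)/7 = 2*K/7)
(-8607 + 11970) + R(157) = (-8607 + 11970) + (2/7)*157 = 3363 + 314/7 = 23855/7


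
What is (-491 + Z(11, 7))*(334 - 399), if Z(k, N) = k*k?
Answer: 24050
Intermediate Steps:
Z(k, N) = k**2
(-491 + Z(11, 7))*(334 - 399) = (-491 + 11**2)*(334 - 399) = (-491 + 121)*(-65) = -370*(-65) = 24050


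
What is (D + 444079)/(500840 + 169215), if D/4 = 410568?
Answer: 2086351/670055 ≈ 3.1137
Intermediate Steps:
D = 1642272 (D = 4*410568 = 1642272)
(D + 444079)/(500840 + 169215) = (1642272 + 444079)/(500840 + 169215) = 2086351/670055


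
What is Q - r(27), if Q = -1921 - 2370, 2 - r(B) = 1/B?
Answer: -115910/27 ≈ -4293.0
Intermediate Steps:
r(B) = 2 - 1/B
Q = -4291
Q - r(27) = -4291 - (2 - 1/27) = -4291 - 1*53/27 = -4291 - 53/27 = -115910/27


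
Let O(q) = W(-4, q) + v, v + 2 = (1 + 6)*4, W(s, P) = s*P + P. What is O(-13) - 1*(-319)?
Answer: 384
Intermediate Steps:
W(s, P) = P + P*s (W(s, P) = P*s + P = P + P*s)
v = 26 (v = -2 + (1 + 6)*4 = -2 + 7*4 = -2 + 28 = 26)
O(q) = 26 - 3*q (O(q) = q*(1 - 4) + 26 = q*(-3) + 26 = -3*q + 26 = 26 - 3*q)
O(-13) - 1*(-319) = (26 - 3*(-13)) - 1*(-319) = (26 + 39) + 319 = 65 + 319 = 384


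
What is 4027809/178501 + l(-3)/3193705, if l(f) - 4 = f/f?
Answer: 2572726926970/114015907241 ≈ 22.565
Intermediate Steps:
l(f) = 5 (l(f) = 4 + f/f = 4 + 1 = 5)
4027809/178501 + l(-3)/3193705 = 4027809/178501 + 5/3193705 = 4027809*(1/178501) + 5*(1/3193705) = 4027809/178501 + 1/638741 = 2572726926970/114015907241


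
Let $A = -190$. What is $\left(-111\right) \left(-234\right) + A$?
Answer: $25784$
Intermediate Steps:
$\left(-111\right) \left(-234\right) + A = \left(-111\right) \left(-234\right) - 190 = 25974 - 190 = 25784$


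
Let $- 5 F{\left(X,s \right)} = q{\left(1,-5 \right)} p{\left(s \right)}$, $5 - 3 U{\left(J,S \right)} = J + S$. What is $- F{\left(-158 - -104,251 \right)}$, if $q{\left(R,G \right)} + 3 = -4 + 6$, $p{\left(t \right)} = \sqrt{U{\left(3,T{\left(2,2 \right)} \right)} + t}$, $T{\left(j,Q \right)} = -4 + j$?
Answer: $- \frac{\sqrt{2271}}{15} \approx -3.177$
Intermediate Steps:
$U{\left(J,S \right)} = \frac{5}{3} - \frac{J}{3} - \frac{S}{3}$ ($U{\left(J,S \right)} = \frac{5}{3} - \frac{J + S}{3} = \frac{5}{3} - \left(\frac{J}{3} + \frac{S}{3}\right) = \frac{5}{3} - \frac{J}{3} - \frac{S}{3}$)
$p{\left(t \right)} = \sqrt{\frac{4}{3} + t}$ ($p{\left(t \right)} = \sqrt{\left(\frac{5}{3} - 1 - \frac{-4 + 2}{3}\right) + t} = \sqrt{\left(\frac{5}{3} - 1 - - \frac{2}{3}\right) + t} = \sqrt{\left(\frac{5}{3} - 1 + \frac{2}{3}\right) + t} = \sqrt{\frac{4}{3} + t}$)
$q{\left(R,G \right)} = -1$ ($q{\left(R,G \right)} = -3 + \left(-4 + 6\right) = -3 + 2 = -1$)
$F{\left(X,s \right)} = \frac{\sqrt{12 + 9 s}}{15}$ ($F{\left(X,s \right)} = - \frac{\left(-1\right) \frac{\sqrt{12 + 9 s}}{3}}{5} = - \frac{\left(- \frac{1}{3}\right) \sqrt{12 + 9 s}}{5} = \frac{\sqrt{12 + 9 s}}{15}$)
$- F{\left(-158 - -104,251 \right)} = - \frac{\sqrt{12 + 9 \cdot 251}}{15} = - \frac{\sqrt{12 + 2259}}{15} = - \frac{\sqrt{2271}}{15}$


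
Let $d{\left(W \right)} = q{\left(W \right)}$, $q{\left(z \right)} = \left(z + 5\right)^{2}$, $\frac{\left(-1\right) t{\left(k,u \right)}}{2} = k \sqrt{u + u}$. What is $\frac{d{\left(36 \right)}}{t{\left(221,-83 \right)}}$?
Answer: $\frac{1681 i \sqrt{166}}{73372} \approx 0.29518 i$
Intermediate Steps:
$t{\left(k,u \right)} = - 2 k \sqrt{2} \sqrt{u}$ ($t{\left(k,u \right)} = - 2 k \sqrt{u + u} = - 2 k \sqrt{2 u} = - 2 k \sqrt{2} \sqrt{u}$)
$q{\left(z \right)} = \left(5 + z\right)^{2}$
$d{\left(W \right)} = \left(5 + W\right)^{2}$
$\frac{d{\left(36 \right)}}{t{\left(221,-83 \right)}} = \frac{\left(5 + 36\right)^{2}}{\left(-2\right) 221 \sqrt{2} \sqrt{-83}} = \frac{41^{2}}{\left(-2\right) 221 \sqrt{2} i \sqrt{83}} = \frac{1681}{\left(-442\right) i \sqrt{166}} = 1681 \frac{i \sqrt{166}}{73372} = \frac{1681 i \sqrt{166}}{73372}$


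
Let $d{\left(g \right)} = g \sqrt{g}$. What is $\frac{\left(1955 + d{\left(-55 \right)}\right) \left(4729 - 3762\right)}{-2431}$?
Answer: $- \frac{111205}{143} + \frac{4835 i \sqrt{55}}{221} \approx -777.66 + 162.25 i$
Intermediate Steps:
$d{\left(g \right)} = g^{\frac{3}{2}}$
$\frac{\left(1955 + d{\left(-55 \right)}\right) \left(4729 - 3762\right)}{-2431} = \frac{\left(1955 + \left(-55\right)^{\frac{3}{2}}\right) \left(4729 - 3762\right)}{-2431} = \left(1955 - 55 i \sqrt{55}\right) 967 \left(- \frac{1}{2431}\right) = \left(1890485 - 53185 i \sqrt{55}\right) \left(- \frac{1}{2431}\right) = - \frac{111205}{143} + \frac{4835 i \sqrt{55}}{221}$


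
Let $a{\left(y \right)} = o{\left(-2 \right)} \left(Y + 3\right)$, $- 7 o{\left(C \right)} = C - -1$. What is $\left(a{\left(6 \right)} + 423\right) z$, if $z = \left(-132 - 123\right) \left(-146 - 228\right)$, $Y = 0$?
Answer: $\frac{282676680}{7} \approx 4.0382 \cdot 10^{7}$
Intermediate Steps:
$o{\left(C \right)} = - \frac{1}{7} - \frac{C}{7}$ ($o{\left(C \right)} = - \frac{C - -1}{7} = - \frac{C + 1}{7} = - \frac{1 + C}{7} = - \frac{1}{7} - \frac{C}{7}$)
$z = 95370$ ($z = \left(-255\right) \left(-374\right) = 95370$)
$a{\left(y \right)} = \frac{3}{7}$ ($a{\left(y \right)} = \left(- \frac{1}{7} - - \frac{2}{7}\right) \left(0 + 3\right) = \left(- \frac{1}{7} + \frac{2}{7}\right) 3 = \frac{1}{7} \cdot 3 = \frac{3}{7}$)
$\left(a{\left(6 \right)} + 423\right) z = \left(\frac{3}{7} + 423\right) 95370 = \frac{2964}{7} \cdot 95370 = \frac{282676680}{7}$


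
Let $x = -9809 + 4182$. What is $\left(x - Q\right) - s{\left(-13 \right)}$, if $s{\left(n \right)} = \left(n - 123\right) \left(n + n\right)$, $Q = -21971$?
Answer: $12808$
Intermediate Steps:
$s{\left(n \right)} = 2 n \left(-123 + n\right)$ ($s{\left(n \right)} = \left(-123 + n\right) 2 n = 2 n \left(-123 + n\right)$)
$x = -5627$
$\left(x - Q\right) - s{\left(-13 \right)} = \left(-5627 - -21971\right) - 2 \left(-13\right) \left(-123 - 13\right) = \left(-5627 + 21971\right) - 2 \left(-13\right) \left(-136\right) = 16344 - 3536 = 12808$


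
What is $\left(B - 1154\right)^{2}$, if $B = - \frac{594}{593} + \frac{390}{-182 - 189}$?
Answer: $\frac{64686346144031236}{48401320009} \approx 1.3365 \cdot 10^{6}$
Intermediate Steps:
$B = - \frac{451644}{220003}$ ($B = \left(-594\right) \frac{1}{593} + \frac{390}{-371} = - \frac{594}{593} + 390 \left(- \frac{1}{371}\right) = - \frac{594}{593} - \frac{390}{371} = - \frac{451644}{220003} \approx -2.0529$)
$\left(B - 1154\right)^{2} = \left(- \frac{451644}{220003} - 1154\right)^{2} = \left(- \frac{254335106}{220003}\right)^{2} = \frac{64686346144031236}{48401320009}$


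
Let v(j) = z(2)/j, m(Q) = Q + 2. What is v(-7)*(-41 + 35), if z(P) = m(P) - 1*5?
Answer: -6/7 ≈ -0.85714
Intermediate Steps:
m(Q) = 2 + Q
z(P) = -3 + P (z(P) = (2 + P) - 1*5 = (2 + P) - 5 = -3 + P)
v(j) = -1/j (v(j) = (-3 + 2)/j = -1/j)
v(-7)*(-41 + 35) = (-1/(-7))*(-41 + 35) = -1*(-1/7)*(-6) = (1/7)*(-6) = -6/7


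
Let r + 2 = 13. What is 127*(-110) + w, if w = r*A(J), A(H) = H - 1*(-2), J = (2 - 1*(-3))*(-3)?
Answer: -14113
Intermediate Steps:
J = -15 (J = (2 + 3)*(-3) = 5*(-3) = -15)
r = 11 (r = -2 + 13 = 11)
A(H) = 2 + H (A(H) = H + 2 = 2 + H)
w = -143 (w = 11*(2 - 15) = 11*(-13) = -143)
127*(-110) + w = 127*(-110) - 143 = -13970 - 143 = -14113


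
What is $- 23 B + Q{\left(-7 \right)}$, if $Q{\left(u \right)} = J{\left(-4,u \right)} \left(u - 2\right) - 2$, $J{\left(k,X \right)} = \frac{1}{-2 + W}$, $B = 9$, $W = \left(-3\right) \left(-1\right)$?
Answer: $-218$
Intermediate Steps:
$W = 3$
$J{\left(k,X \right)} = 1$ ($J{\left(k,X \right)} = \frac{1}{-2 + 3} = 1^{-1} = 1$)
$Q{\left(u \right)} = -4 + u$ ($Q{\left(u \right)} = 1 \left(u - 2\right) - 2 = 1 \left(-2 + u\right) - 2 = \left(-2 + u\right) - 2 = -4 + u$)
$- 23 B + Q{\left(-7 \right)} = \left(-23\right) 9 - 11 = -207 - 11 = -218$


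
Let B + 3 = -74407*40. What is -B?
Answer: 2976283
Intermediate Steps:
B = -2976283 (B = -3 - 74407*40 = -3 - 1*2976280 = -3 - 2976280 = -2976283)
-B = -1*(-2976283) = 2976283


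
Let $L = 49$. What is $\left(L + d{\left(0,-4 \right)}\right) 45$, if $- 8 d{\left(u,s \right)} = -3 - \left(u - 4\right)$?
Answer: $\frac{17595}{8} \approx 2199.4$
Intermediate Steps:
$d{\left(u,s \right)} = - \frac{1}{8} + \frac{u}{8}$ ($d{\left(u,s \right)} = - \frac{-3 - \left(u - 4\right)}{8} = - \frac{-3 - \left(-4 + u\right)}{8} = - \frac{1 - u}{8} = - \frac{1}{8} + \frac{u}{8}$)
$\left(L + d{\left(0,-4 \right)}\right) 45 = \left(49 + \left(- \frac{1}{8} + \frac{1}{8} \cdot 0\right)\right) 45 = \left(49 + \left(- \frac{1}{8} + 0\right)\right) 45 = \left(49 - \frac{1}{8}\right) 45 = \frac{391}{8} \cdot 45 = \frac{17595}{8}$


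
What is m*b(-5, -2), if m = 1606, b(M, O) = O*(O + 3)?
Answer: -3212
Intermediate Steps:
b(M, O) = O*(3 + O)
m*b(-5, -2) = 1606*(-2*(3 - 2)) = 1606*(-2*1) = 1606*(-2) = -3212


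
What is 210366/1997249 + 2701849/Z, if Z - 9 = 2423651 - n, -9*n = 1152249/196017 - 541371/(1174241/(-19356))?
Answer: 4078400879063206030100373/3343904727186255968775923 ≈ 1.2197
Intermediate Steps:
n = -685123821374767/690513594291 (n = -(1152249/196017 - 541371/(1174241/(-19356)))/9 = -(1152249*(1/196017) - 541371/(1174241*(-1/19356)))/9 = -(384083/65339 - 541371/(-1174241/19356))/9 = -(384083/65339 - 541371*(-19356/1174241))/9 = -(384083/65339 + 10478777076/1174241)/9 = -⅑*685123821374767/76723732699 = -685123821374767/690513594291 ≈ -992.19)
Z = 1674255301760699827/690513594291 (Z = 9 + (2423651 - 1*(-685123821374767/690513594291)) = 9 + (2423651 + 685123821374767/690513594291) = 9 + 1674249087138351208/690513594291 = 1674255301760699827/690513594291 ≈ 2.4247e+6)
210366/1997249 + 2701849/Z = 210366/1997249 + 2701849/(1674255301760699827/690513594291) = 210366*(1/1997249) + 2701849*(690513594291/1674255301760699827) = 210366/1997249 + 1865663464221544059/1674255301760699827 = 4078400879063206030100373/3343904727186255968775923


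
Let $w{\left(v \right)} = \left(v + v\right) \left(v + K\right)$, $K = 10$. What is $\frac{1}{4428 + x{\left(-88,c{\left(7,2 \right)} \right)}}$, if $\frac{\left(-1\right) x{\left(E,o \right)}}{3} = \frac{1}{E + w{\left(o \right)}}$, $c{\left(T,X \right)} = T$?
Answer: $\frac{50}{221399} \approx 0.00022584$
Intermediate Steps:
$w{\left(v \right)} = 2 v \left(10 + v\right)$ ($w{\left(v \right)} = \left(v + v\right) \left(v + 10\right) = 2 v \left(10 + v\right)$)
$x{\left(E,o \right)} = - \frac{3}{E + 2 o \left(10 + o\right)}$
$\frac{1}{4428 + x{\left(-88,c{\left(7,2 \right)} \right)}} = \frac{1}{4428 - \frac{3}{-88 + 2 \cdot 7 \left(10 + 7\right)}} = \frac{1}{4428 - \frac{3}{-88 + 2 \cdot 7 \cdot 17}} = \frac{1}{4428 - \frac{3}{-88 + 238}} = \frac{1}{4428 - \frac{3}{150}} = \frac{1}{4428 - \frac{1}{50}} = \frac{1}{\frac{221399}{50}} = \frac{50}{221399}$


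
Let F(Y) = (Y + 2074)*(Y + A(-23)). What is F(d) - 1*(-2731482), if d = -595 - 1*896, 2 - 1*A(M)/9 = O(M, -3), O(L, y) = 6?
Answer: 1841241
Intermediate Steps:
A(M) = -36 (A(M) = 18 - 9*6 = 18 - 54 = -36)
d = -1491 (d = -595 - 896 = -1491)
F(Y) = (-36 + Y)*(2074 + Y) (F(Y) = (Y + 2074)*(Y - 36) = (2074 + Y)*(-36 + Y) = (-36 + Y)*(2074 + Y))
F(d) - 1*(-2731482) = (-74664 + (-1491)**2 + 2038*(-1491)) - 1*(-2731482) = (-74664 + 2223081 - 3038658) + 2731482 = -890241 + 2731482 = 1841241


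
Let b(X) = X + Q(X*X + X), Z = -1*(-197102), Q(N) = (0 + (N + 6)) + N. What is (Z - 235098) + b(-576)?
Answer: 623834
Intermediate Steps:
Q(N) = 6 + 2*N (Q(N) = (0 + (6 + N)) + N = (6 + N) + N = 6 + 2*N)
Z = 197102
b(X) = 6 + 2*X² + 3*X (b(X) = X + (6 + 2*(X*X + X)) = X + (6 + 2*(X² + X)) = X + (6 + 2*(X + X²)) = X + (6 + (2*X + 2*X²)) = X + (6 + 2*X + 2*X²) = 6 + 2*X² + 3*X)
(Z - 235098) + b(-576) = (197102 - 235098) + (6 - 576 + 2*(-576)*(1 - 576)) = -37996 + (6 - 576 + 2*(-576)*(-575)) = -37996 + (6 - 576 + 662400) = -37996 + 661830 = 623834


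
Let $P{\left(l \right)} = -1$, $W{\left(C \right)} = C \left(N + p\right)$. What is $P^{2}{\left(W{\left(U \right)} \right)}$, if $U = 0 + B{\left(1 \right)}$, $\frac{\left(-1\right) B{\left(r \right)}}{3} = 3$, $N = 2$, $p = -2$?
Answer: $1$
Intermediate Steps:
$B{\left(r \right)} = -9$ ($B{\left(r \right)} = \left(-3\right) 3 = -9$)
$U = -9$ ($U = 0 - 9 = -9$)
$W{\left(C \right)} = 0$ ($W{\left(C \right)} = C \left(2 - 2\right) = C 0 = 0$)
$P^{2}{\left(W{\left(U \right)} \right)} = \left(-1\right)^{2} = 1$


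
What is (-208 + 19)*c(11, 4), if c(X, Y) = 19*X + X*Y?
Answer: -47817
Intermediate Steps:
(-208 + 19)*c(11, 4) = (-208 + 19)*(11*(19 + 4)) = -2079*23 = -189*253 = -47817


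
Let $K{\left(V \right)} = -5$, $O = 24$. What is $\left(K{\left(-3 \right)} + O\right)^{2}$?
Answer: $361$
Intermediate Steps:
$\left(K{\left(-3 \right)} + O\right)^{2} = \left(-5 + 24\right)^{2} = 19^{2} = 361$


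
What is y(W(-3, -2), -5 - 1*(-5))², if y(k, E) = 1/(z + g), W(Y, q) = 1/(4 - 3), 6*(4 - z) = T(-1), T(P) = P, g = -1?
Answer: 36/361 ≈ 0.099723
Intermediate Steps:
z = 25/6 (z = 4 - ⅙*(-1) = 4 + ⅙ = 25/6 ≈ 4.1667)
W(Y, q) = 1 (W(Y, q) = 1/1 = 1)
y(k, E) = 6/19 (y(k, E) = 1/(25/6 - 1) = 1/(19/6) = 6/19)
y(W(-3, -2), -5 - 1*(-5))² = (6/19)² = 36/361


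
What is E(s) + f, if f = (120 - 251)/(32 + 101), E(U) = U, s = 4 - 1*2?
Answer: 135/133 ≈ 1.0150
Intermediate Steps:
s = 2 (s = 4 - 2 = 2)
f = -131/133 ≈ -0.98496
E(s) + f = 2 - 131/133 = 135/133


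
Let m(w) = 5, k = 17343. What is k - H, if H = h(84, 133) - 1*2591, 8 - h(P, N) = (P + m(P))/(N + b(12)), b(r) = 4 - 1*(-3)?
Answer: 2789729/140 ≈ 19927.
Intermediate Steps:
b(r) = 7 (b(r) = 4 + 3 = 7)
h(P, N) = 8 - (5 + P)/(7 + N) (h(P, N) = 8 - (P + 5)/(N + 7) = 8 - (5 + P)/(7 + N))
H = -361709/140 (H = (51 - 1*84 + 8*133)/(7 + 133) - 1*2591 = (51 - 84 + 1064)/140 - 2591 = (1/140)*1031 - 2591 = 1031/140 - 2591 = -361709/140 ≈ -2583.6)
k - H = 17343 - 1*(-361709/140) = 17343 + 361709/140 = 2789729/140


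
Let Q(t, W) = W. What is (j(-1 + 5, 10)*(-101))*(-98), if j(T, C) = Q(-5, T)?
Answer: 39592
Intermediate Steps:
j(T, C) = T
(j(-1 + 5, 10)*(-101))*(-98) = ((-1 + 5)*(-101))*(-98) = (4*(-101))*(-98) = -404*(-98) = 39592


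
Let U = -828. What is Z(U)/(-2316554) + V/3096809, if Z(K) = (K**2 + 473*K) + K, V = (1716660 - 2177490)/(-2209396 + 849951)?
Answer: -123398330863611774/975255684708467677 ≈ -0.12653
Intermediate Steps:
V = 92166/271889 (V = -460830/(-1359445) = -460830*(-1/1359445) = 92166/271889 ≈ 0.33898)
Z(K) = K**2 + 474*K
Z(U)/(-2316554) + V/3096809 = -828*(474 - 828)/(-2316554) + (92166/271889)/3096809 = -828*(-354)*(-1/2316554) + (92166/271889)*(1/3096809) = 293112*(-1/2316554) + 92166/841988302201 = -146556/1158277 + 92166/841988302201 = -123398330863611774/975255684708467677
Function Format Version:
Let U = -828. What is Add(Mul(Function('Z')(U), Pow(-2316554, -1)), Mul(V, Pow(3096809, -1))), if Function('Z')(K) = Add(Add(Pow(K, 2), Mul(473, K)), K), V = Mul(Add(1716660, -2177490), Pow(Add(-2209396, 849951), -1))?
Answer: Rational(-123398330863611774, 975255684708467677) ≈ -0.12653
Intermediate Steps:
V = Rational(92166, 271889) (V = Mul(-460830, Pow(-1359445, -1)) = Mul(-460830, Rational(-1, 1359445)) = Rational(92166, 271889) ≈ 0.33898)
Function('Z')(K) = Add(Pow(K, 2), Mul(474, K))
Add(Mul(Function('Z')(U), Pow(-2316554, -1)), Mul(V, Pow(3096809, -1))) = Add(Mul(Mul(-828, Add(474, -828)), Pow(-2316554, -1)), Mul(Rational(92166, 271889), Pow(3096809, -1))) = Add(Mul(Mul(-828, -354), Rational(-1, 2316554)), Mul(Rational(92166, 271889), Rational(1, 3096809))) = Add(Mul(293112, Rational(-1, 2316554)), Rational(92166, 841988302201)) = Add(Rational(-146556, 1158277), Rational(92166, 841988302201)) = Rational(-123398330863611774, 975255684708467677)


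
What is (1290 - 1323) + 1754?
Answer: 1721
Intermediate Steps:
(1290 - 1323) + 1754 = -33 + 1754 = 1721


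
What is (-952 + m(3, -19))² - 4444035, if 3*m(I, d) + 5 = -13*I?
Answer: -31586315/9 ≈ -3.5096e+6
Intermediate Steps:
m(I, d) = -5/3 - 13*I/3 (m(I, d) = -5/3 + (-13*I)/3 = -5/3 - 13*I/3)
(-952 + m(3, -19))² - 4444035 = (-952 + (-5/3 - 13/3*3))² - 4444035 = (-952 + (-5/3 - 13))² - 4444035 = (-952 - 44/3)² - 4444035 = (-2900/3)² - 4444035 = 8410000/9 - 4444035 = -31586315/9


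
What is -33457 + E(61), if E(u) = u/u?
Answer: -33456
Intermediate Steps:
E(u) = 1
-33457 + E(61) = -33457 + 1 = -33456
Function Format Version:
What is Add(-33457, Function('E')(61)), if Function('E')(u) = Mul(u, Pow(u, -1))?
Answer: -33456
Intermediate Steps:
Function('E')(u) = 1
Add(-33457, Function('E')(61)) = Add(-33457, 1) = -33456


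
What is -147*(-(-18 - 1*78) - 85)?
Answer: -1617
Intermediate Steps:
-147*(-(-18 - 1*78) - 85) = -147*(-(-18 - 78) - 85) = -147*(-1*(-96) - 85) = -147*(96 - 85) = -147*11 = -1617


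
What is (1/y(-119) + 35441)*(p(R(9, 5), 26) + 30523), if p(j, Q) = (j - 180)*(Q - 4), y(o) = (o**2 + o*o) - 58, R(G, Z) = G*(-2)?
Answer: 26211599688975/28264 ≈ 9.2738e+8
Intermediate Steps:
R(G, Z) = -2*G
y(o) = -58 + 2*o**2 (y(o) = (o**2 + o**2) - 58 = 2*o**2 - 58 = -58 + 2*o**2)
p(j, Q) = (-180 + j)*(-4 + Q)
(1/y(-119) + 35441)*(p(R(9, 5), 26) + 30523) = (1/(-58 + 2*(-119)**2) + 35441)*((720 - 180*26 - (-8)*9 + 26*(-2*9)) + 30523) = (1/(-58 + 2*14161) + 35441)*((720 - 4680 - 4*(-18) + 26*(-18)) + 30523) = (1/(-58 + 28322) + 35441)*((720 - 4680 + 72 - 468) + 30523) = (1/28264 + 35441)*(-4356 + 30523) = (1/28264 + 35441)*26167 = (1001704425/28264)*26167 = 26211599688975/28264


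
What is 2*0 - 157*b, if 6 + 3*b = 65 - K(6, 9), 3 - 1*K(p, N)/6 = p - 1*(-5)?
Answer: -16799/3 ≈ -5599.7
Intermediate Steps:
K(p, N) = -12 - 6*p (K(p, N) = 18 - 6*(p - 1*(-5)) = 18 - 6*(p + 5) = 18 - 6*(5 + p) = 18 + (-30 - 6*p) = -12 - 6*p)
b = 107/3 (b = -2 + (65 - (-12 - 6*6))/3 = -2 + (65 - (-12 - 36))/3 = -2 + (65 - 1*(-48))/3 = -2 + (65 + 48)/3 = -2 + (1/3)*113 = -2 + 113/3 = 107/3 ≈ 35.667)
2*0 - 157*b = 2*0 - 157*107/3 = 0 - 16799/3 = -16799/3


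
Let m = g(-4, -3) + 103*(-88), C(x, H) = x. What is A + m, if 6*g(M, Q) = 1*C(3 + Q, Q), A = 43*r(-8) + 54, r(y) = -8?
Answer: -9354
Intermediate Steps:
A = -290 (A = 43*(-8) + 54 = -344 + 54 = -290)
g(M, Q) = ½ + Q/6 (g(M, Q) = (1*(3 + Q))/6 = (3 + Q)/6 = ½ + Q/6)
m = -9064 (m = (½ + (⅙)*(-3)) + 103*(-88) = (½ - ½) - 9064 = 0 - 9064 = -9064)
A + m = -290 - 9064 = -9354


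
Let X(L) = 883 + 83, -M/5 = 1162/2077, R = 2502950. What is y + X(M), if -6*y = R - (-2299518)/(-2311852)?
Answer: -2886524084845/6935556 ≈ -4.1619e+5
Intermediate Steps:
M = -5810/2077 ≈ -2.7973
X(L) = 966
y = -2893223831941/6935556 (y = -(2502950 - (-2299518)/(-2311852))/6 = -(2502950 - (-2299518)*(-1)/2311852)/6 = -(2502950 - 1*1149759/1155926)/6 = -(2502950 - 1149759/1155926)/6 = -1/6*2893223831941/1155926 = -2893223831941/6935556 ≈ -4.1716e+5)
y + X(M) = -2893223831941/6935556 + 966 = -2886524084845/6935556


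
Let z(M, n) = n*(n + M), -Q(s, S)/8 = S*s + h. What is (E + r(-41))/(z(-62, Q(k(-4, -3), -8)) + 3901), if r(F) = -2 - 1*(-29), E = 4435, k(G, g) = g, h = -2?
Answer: 4462/45789 ≈ 0.097447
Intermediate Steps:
Q(s, S) = 16 - 8*S*s (Q(s, S) = -8*(S*s - 2) = -8*(-2 + S*s) = 16 - 8*S*s)
z(M, n) = n*(M + n)
r(F) = 27 (r(F) = -2 + 29 = 27)
(E + r(-41))/(z(-62, Q(k(-4, -3), -8)) + 3901) = (4435 + 27)/((16 - 8*(-8)*(-3))*(-62 + (16 - 8*(-8)*(-3))) + 3901) = 4462/((16 - 192)*(-62 + (16 - 192)) + 3901) = 4462/(-176*(-62 - 176) + 3901) = 4462/(-176*(-238) + 3901) = 4462/(41888 + 3901) = 4462/45789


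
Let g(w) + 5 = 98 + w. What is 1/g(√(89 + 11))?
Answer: 1/103 ≈ 0.0097087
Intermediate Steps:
g(w) = 93 + w (g(w) = -5 + (98 + w) = 93 + w)
1/g(√(89 + 11)) = 1/(93 + √(89 + 11)) = 1/(93 + √100) = 1/(93 + 10) = 1/103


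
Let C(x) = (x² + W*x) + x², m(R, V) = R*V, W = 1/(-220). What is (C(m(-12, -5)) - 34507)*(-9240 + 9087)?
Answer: 45958140/11 ≈ 4.1780e+6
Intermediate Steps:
W = -1/220 ≈ -0.0045455
C(x) = 2*x² - x/220 (C(x) = (x² - x/220) + x² = 2*x² - x/220)
(C(m(-12, -5)) - 34507)*(-9240 + 9087) = ((-12*(-5))*(-1 + 440*(-12*(-5)))/220 - 34507)*(-9240 + 9087) = ((1/220)*60*(-1 + 440*60) - 34507)*(-153) = ((1/220)*60*(-1 + 26400) - 34507)*(-153) = ((1/220)*60*26399 - 34507)*(-153) = (79197/11 - 34507)*(-153) = -300380/11*(-153) = 45958140/11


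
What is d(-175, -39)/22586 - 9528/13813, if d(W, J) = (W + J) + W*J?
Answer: -123881665/311980418 ≈ -0.39708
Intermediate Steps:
d(W, J) = J + W + J*W (d(W, J) = (J + W) + J*W = J + W + J*W)
d(-175, -39)/22586 - 9528/13813 = (-39 - 175 - 39*(-175))/22586 - 9528/13813 = (-39 - 175 + 6825)*(1/22586) - 9528*1/13813 = 6611*(1/22586) - 9528/13813 = 6611/22586 - 9528/13813 = -123881665/311980418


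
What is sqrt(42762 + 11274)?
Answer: 6*sqrt(1501) ≈ 232.46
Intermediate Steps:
sqrt(42762 + 11274) = sqrt(54036) = 6*sqrt(1501)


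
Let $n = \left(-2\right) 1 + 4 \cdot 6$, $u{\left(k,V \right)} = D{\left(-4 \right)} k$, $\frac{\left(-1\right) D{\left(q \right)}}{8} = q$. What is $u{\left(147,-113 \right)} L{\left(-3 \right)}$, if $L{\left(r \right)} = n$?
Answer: $103488$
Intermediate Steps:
$D{\left(q \right)} = - 8 q$
$u{\left(k,V \right)} = 32 k$ ($u{\left(k,V \right)} = \left(-8\right) \left(-4\right) k = 32 k$)
$n = 22$ ($n = -2 + 24 = 22$)
$L{\left(r \right)} = 22$
$u{\left(147,-113 \right)} L{\left(-3 \right)} = 32 \cdot 147 \cdot 22 = 4704 \cdot 22 = 103488$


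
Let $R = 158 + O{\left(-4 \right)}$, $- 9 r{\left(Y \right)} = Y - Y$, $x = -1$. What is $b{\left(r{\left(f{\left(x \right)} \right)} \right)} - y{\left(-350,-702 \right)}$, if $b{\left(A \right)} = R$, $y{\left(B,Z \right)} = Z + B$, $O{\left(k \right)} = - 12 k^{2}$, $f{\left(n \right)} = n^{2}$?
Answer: $1018$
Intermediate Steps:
$y{\left(B,Z \right)} = B + Z$
$r{\left(Y \right)} = 0$ ($r{\left(Y \right)} = - \frac{Y - Y}{9} = \left(- \frac{1}{9}\right) 0 = 0$)
$R = -34$ ($R = 158 - 12 \left(-4\right)^{2} = 158 - 192 = -34$)
$b{\left(A \right)} = -34$
$b{\left(r{\left(f{\left(x \right)} \right)} \right)} - y{\left(-350,-702 \right)} = -34 - \left(-350 - 702\right) = -34 - -1052 = -34 + 1052 = 1018$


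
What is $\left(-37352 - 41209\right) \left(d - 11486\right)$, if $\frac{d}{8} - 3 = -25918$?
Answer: $17189618166$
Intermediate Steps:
$d = -207320$ ($d = 24 + 8 \left(-25918\right) = 24 - 207344 = -207320$)
$\left(-37352 - 41209\right) \left(d - 11486\right) = \left(-37352 - 41209\right) \left(-207320 - 11486\right) = \left(-78561\right) \left(-218806\right) = 17189618166$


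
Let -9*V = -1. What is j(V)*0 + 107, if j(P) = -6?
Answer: 107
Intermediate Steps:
V = ⅑ (V = -⅑*(-1) = ⅑ ≈ 0.11111)
j(V)*0 + 107 = -6*0 + 107 = 0 + 107 = 107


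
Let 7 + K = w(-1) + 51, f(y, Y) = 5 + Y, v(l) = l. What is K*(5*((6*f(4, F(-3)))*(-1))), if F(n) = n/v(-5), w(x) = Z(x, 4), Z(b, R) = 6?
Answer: -8400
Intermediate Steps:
w(x) = 6
F(n) = -n/5 (F(n) = n/(-5) = n*(-1/5) = -n/5)
K = 50 (K = -7 + (6 + 51) = -7 + 57 = 50)
K*(5*((6*f(4, F(-3)))*(-1))) = 50*(5*((6*(5 - 1/5*(-3)))*(-1))) = 50*(5*((6*(5 + 3/5))*(-1))) = 50*(5*((6*(28/5))*(-1))) = 50*(5*((168/5)*(-1))) = 50*(5*(-168/5)) = 50*(-168) = -8400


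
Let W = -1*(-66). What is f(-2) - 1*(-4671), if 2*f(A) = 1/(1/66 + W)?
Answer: 20351580/4357 ≈ 4671.0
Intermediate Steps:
W = 66
f(A) = 33/4357 (f(A) = 1/(2*(1/66 + 66)) = 1/(2*(4357/66)) = (½)*(66/4357) = 33/4357)
f(-2) - 1*(-4671) = 33/4357 - 1*(-4671) = 33/4357 + 4671 = 20351580/4357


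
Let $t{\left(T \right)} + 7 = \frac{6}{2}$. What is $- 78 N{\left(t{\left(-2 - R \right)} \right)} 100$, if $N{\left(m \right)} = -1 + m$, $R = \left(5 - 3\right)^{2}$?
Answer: $39000$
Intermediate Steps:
$R = 4$ ($R = 2^{2} = 4$)
$t{\left(T \right)} = -4$ ($t{\left(T \right)} = -7 + \frac{6}{2} = -7 + 6 \cdot \frac{1}{2} = -7 + 3 = -4$)
$- 78 N{\left(t{\left(-2 - R \right)} \right)} 100 = - 78 \left(-1 - 4\right) 100 = \left(-78\right) \left(-5\right) 100 = 390 \cdot 100 = 39000$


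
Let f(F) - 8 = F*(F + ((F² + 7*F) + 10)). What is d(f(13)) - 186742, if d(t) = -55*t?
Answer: -389527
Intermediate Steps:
f(F) = 8 + F*(10 + F² + 8*F) (f(F) = 8 + F*(F + ((F² + 7*F) + 10)) = 8 + F*(F + (10 + F² + 7*F)) = 8 + F*(10 + F² + 8*F))
d(f(13)) - 186742 = -55*(8 + 13³ + 8*13² + 10*13) - 186742 = -55*(8 + 2197 + 8*169 + 130) - 186742 = -55*(8 + 2197 + 1352 + 130) - 186742 = -55*3687 - 186742 = -202785 - 186742 = -389527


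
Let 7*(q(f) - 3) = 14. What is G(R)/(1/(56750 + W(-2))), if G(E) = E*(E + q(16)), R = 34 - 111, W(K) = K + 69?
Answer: 314993448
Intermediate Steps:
W(K) = 69 + K
q(f) = 5 (q(f) = 3 + (⅐)*14 = 3 + 2 = 5)
R = -77
G(E) = E*(5 + E) (G(E) = E*(E + 5) = E*(5 + E))
G(R)/(1/(56750 + W(-2))) = (-77*(5 - 77))/(1/(56750 + (69 - 2))) = (-77*(-72))/(1/(56750 + 67)) = 5544/(1/56817) = 5544*56817 = 314993448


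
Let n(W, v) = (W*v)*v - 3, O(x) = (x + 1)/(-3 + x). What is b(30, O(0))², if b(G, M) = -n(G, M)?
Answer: ⅑ ≈ 0.11111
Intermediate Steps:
O(x) = (1 + x)/(-3 + x)
n(W, v) = -3 + W*v² (n(W, v) = W*v² - 3 = -3 + W*v²)
b(G, M) = 3 - G*M² (b(G, M) = -(-3 + G*M²) = 3 - G*M²)
b(30, O(0))² = (3 - 1*30*((1 + 0)/(-3 + 0))²)² = (3 - 1*30*(1/(-3))²)² = (3 - 1*30*(-⅓*1)²)² = (3 - 1*30*(-⅓)²)² = (3 - 1*30*⅑)² = (3 - 10/3)² = (-⅓)² = ⅑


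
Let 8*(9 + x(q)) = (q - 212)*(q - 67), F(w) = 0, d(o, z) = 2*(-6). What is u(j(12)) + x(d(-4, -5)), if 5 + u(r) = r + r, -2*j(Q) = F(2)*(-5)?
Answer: 2198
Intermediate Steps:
d(o, z) = -12
j(Q) = 0 (j(Q) = -0*(-5) = -½*0 = 0)
u(r) = -5 + 2*r (u(r) = -5 + (r + r) = -5 + 2*r)
x(q) = -9 + (-212 + q)*(-67 + q)/8 (x(q) = -9 + ((q - 212)*(q - 67))/8 = -9 + ((-212 + q)*(-67 + q))/8 = -9 + (-212 + q)*(-67 + q)/8)
u(j(12)) + x(d(-4, -5)) = (-5 + 2*0) + (3533/2 - 279/8*(-12) + (⅛)*(-12)²) = (-5 + 0) + (3533/2 + 837/2 + (⅛)*144) = -5 + (3533/2 + 837/2 + 18) = -5 + 2203 = 2198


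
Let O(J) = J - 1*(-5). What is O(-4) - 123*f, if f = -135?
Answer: 16606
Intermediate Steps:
O(J) = 5 + J (O(J) = J + 5 = 5 + J)
O(-4) - 123*f = (5 - 4) - 123*(-135) = 1 + 16605 = 16606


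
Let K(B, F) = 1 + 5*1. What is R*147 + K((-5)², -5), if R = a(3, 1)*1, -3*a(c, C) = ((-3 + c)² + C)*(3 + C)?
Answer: -190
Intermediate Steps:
a(c, C) = -(3 + C)*(C + (-3 + c)²)/3 (a(c, C) = -((-3 + c)² + C)*(3 + C)/3 = -(C + (-3 + c)²)*(3 + C)/3 = -(3 + C)*(C + (-3 + c)²)/3)
K(B, F) = 6 (K(B, F) = 1 + 5 = 6)
R = -4/3 (R = (-1*1 - (-3 + 3)² - ⅓*1² - ⅓*1*(-3 + 3)²)*1 = (-1 - 1*0² - ⅓*1 - ⅓*1*0²)*1 = (-1 - 1*0 - ⅓ - ⅓*1*0)*1 = (-1 + 0 - ⅓ + 0)*1 = -4/3*1 = -4/3 ≈ -1.3333)
R*147 + K((-5)², -5) = -4/3*147 + 6 = -196 + 6 = -190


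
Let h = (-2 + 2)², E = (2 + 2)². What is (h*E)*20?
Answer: 0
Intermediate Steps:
E = 16 (E = 4² = 16)
h = 0 (h = 0² = 0)
(h*E)*20 = (0*16)*20 = 0*20 = 0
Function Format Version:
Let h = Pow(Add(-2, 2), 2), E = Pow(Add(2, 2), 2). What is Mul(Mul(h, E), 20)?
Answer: 0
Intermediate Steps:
E = 16 (E = Pow(4, 2) = 16)
h = 0 (h = Pow(0, 2) = 0)
Mul(Mul(h, E), 20) = Mul(Mul(0, 16), 20) = Mul(0, 20) = 0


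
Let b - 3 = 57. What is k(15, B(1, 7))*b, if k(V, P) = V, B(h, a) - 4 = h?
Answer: 900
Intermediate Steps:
b = 60 (b = 3 + 57 = 60)
B(h, a) = 4 + h
k(15, B(1, 7))*b = 15*60 = 900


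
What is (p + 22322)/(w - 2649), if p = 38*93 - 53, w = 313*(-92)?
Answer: -25803/31445 ≈ -0.82058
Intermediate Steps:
w = -28796
p = 3481 (p = 3534 - 53 = 3481)
(p + 22322)/(w - 2649) = (3481 + 22322)/(-28796 - 2649) = 25803/(-31445) = 25803*(-1/31445) = -25803/31445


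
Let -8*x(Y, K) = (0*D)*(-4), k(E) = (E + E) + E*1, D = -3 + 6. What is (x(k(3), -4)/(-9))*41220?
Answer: 0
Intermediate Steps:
D = 3
k(E) = 3*E (k(E) = 2*E + E = 3*E)
x(Y, K) = 0 (x(Y, K) = -0*3*(-4)/8 = -0*(-4) = -⅛*0 = 0)
(x(k(3), -4)/(-9))*41220 = (0/(-9))*41220 = (0*(-⅑))*41220 = 0*41220 = 0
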